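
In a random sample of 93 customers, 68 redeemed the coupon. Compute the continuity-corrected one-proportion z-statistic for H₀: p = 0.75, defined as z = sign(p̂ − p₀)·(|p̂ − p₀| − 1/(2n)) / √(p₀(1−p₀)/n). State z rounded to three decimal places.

z = -0.299

Sample proportion p̂ = 68/93 = 0.73118. p̂ − p₀ = -0.018817.
1/(2n) = 0.005376.
Corrected numerator: |-0.018817| − 0.005376 = 0.013441.
SE₀ = √(0.75·0.25/93) = 0.044901.
z = (−)0.013441/0.044901 = -0.299.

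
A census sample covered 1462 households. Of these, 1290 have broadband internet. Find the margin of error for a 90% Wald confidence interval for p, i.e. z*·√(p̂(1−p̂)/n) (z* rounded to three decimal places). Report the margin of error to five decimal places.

With x = 1290 successes in n = 1462, p̂ = 0.88235.
SE(p̂) = √(0.88235·0.11765/1462) = 0.008426.
The 90% critical value is z* = 1.645.
Margin of error = z*·SE = 1.645 × 0.008426 = 0.01386.

ME = 0.01386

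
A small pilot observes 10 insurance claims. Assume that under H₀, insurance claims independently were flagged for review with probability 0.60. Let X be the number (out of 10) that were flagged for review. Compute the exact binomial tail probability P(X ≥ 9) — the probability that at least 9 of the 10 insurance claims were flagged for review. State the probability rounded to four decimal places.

X is binomial with n = 10 and p = 0.60.
P(X ≥ 9) = C(10,9)·0.60^9·0.40^1 + C(10,10)·0.60^10·0.40^0.
= 0.040311 + 0.006047 = 0.0464.

P = 0.0464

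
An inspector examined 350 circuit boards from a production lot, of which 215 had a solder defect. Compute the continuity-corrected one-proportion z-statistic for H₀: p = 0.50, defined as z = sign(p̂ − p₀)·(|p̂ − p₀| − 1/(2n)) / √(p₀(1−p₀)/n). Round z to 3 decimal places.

p̂ = 215/350 = 0.61429. p̂ − p₀ = 0.114286.
1/(2n) = 0.001429.
Corrected numerator: |0.114286| − 0.001429 = 0.112857.
Null standard error: √(0.50·0.50/350) = √0.000714286 = 0.026726.
z = (+)0.112857/0.026726 = 4.223.

z = 4.223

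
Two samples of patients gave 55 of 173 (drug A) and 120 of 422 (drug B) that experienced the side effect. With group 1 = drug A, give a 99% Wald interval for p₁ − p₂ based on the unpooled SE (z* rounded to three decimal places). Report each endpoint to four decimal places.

(-0.0738, 0.1409)

p̂₁ = 55/173 = 0.31792, p̂₂ = 120/422 = 0.28436; p̂₁ − p̂₂ = 0.03356.
SE = √(0.001253448 + 0.000482226) = √0.001735674 = 0.041661.
The 99% critical value is z* = 2.576. Margin = 2.576·0.041661 = 0.10732.
Interval: 0.03356 ± 0.10732 → (-0.0738, 0.1409).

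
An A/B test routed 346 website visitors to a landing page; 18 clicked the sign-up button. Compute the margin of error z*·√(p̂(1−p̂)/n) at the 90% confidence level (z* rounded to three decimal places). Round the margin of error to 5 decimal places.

The sample proportion is 18/346 = 0.05202.
SE(p̂) = √(0.05202·0.94798/346) = 0.011939.
For 90% confidence, z* = 1.645.
ME = 1.645·0.011939 = 0.01964.

ME = 0.01964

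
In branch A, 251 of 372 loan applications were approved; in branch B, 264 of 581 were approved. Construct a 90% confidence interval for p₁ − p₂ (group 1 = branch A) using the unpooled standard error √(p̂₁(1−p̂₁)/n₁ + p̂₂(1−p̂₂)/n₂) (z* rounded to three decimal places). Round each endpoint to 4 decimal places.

(0.1679, 0.2728)

p̂₁ = 0.67473, p̂₂ = 0.45439, so the observed difference is 0.22034.
Unpooled SE = √(p̂₁(1−p̂₁)/n₁ + p̂₂(1−p̂₂)/n₂) = √(0.000589970 + 0.000426712) = 0.031885.
For 90% confidence, z* = 1.645. Margin of error = 0.05245.
So the interval runs from 0.1679 to 0.2728.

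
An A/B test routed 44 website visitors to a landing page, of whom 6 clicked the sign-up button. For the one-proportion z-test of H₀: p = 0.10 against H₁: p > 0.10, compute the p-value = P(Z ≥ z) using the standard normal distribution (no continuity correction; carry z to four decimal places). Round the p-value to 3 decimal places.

With x = 6 successes in n = 44, p̂ = 0.13636.
SE₀ = √(0.10·0.90/44) = 0.045227.
Test statistic (full precision, shown to 4 dp): z = (6/44 − 0.10)/SE₀ ≈ 0.8040.
From the standard normal, P(Z ≥ z) = 0.211.

p-value = 0.211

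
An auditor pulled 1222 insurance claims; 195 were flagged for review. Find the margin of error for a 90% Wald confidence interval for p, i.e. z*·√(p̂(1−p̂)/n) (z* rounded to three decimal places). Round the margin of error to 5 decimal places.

With x = 195 successes in n = 1222, p̂ = 0.15957.
SE = √(p̂(1−p̂)/n) = √(0.134110/1222) = 0.010476.
z* = 1.645 at the 90% level.
ME = 1.645·0.010476 = 0.01723.

ME = 0.01723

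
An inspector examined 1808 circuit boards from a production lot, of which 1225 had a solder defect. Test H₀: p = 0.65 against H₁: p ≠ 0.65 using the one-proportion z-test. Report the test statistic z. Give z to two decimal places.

z = 2.46

p̂ = 1225/1808 = 0.67754.
Null standard error: √(0.65·0.35/1808) = √0.000125830 = 0.011217.
z = (0.67754 − 0.65)/0.011217 = 0.02754/0.011217 = 2.46.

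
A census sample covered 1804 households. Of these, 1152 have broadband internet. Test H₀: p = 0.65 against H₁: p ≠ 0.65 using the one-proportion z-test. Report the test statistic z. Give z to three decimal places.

z = -1.017

p̂ = 1152/1804 = 0.63858.
Null standard error: √(0.65·0.35/1804) = √0.000126109 = 0.011230.
z = (0.63858 − 0.65)/0.011230 = -0.01142/0.011230 = -1.017.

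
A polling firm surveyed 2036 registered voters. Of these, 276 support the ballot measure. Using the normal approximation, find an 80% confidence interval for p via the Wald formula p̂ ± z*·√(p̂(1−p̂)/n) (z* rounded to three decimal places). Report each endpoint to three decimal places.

Sample proportion p̂ = 276/2036 = 0.13556.
Standard error of p̂: √(0.117183/2036) = √0.000057556 = 0.007587.
z* = 1.282 at the 80% level.
Margin = 1.282·0.007587 = 0.00973.
CI: 0.13556 ± 0.00973 = (0.126, 0.145).

(0.126, 0.145)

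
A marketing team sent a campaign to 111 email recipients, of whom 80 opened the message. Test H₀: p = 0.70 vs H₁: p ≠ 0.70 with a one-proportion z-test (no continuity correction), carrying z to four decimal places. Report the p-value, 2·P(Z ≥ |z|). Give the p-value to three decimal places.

p-value = 0.634

p̂ = 80/111 = 0.72072.
Null standard error: √(0.70·0.30/111) = √0.001891892 = 0.043496.
z = (p̂ − p₀)/SE = (80/111 − 0.70)/0.043496 ≈ 0.4764.
p-value = 2·P(Z ≥ |z|) with z = 0.4764 → 0.634.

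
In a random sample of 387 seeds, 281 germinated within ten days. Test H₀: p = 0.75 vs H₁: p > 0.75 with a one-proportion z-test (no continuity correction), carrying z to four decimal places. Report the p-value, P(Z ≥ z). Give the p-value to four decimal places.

With x = 281 successes in n = 387, p̂ = 0.72610.
Null standard error: √(0.75·0.25/387) = √0.000484496 = 0.022011.
z = (p̂ − p₀)/SE = (281/387 − 0.75)/0.022011 ≈ -1.0859.
p-value = P(Z ≥ z) with z = -1.0859 → 0.8612.

p-value = 0.8612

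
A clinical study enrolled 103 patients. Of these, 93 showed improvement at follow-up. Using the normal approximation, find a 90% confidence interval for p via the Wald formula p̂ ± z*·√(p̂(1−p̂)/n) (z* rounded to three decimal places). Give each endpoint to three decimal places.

p̂ = 93/103 = 0.90291.
SE(p̂) = √(0.90291·0.09709/103) = 0.029173.
The 90% critical value is z* = 1.645.
Margin of error: 1.645 × 0.029173 = 0.04799.
Interval: 0.90291 ± 0.04799 → (0.855, 0.951).

(0.855, 0.951)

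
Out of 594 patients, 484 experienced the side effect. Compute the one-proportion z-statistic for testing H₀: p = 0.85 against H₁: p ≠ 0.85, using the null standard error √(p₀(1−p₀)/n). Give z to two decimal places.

z = -2.40

The sample proportion is 484/594 = 0.81481.
SE₀ = √(0.85·0.15/594) = 0.014651.
z = (0.81481 − 0.85)/0.014651 = -0.03519/0.014651 = -2.40.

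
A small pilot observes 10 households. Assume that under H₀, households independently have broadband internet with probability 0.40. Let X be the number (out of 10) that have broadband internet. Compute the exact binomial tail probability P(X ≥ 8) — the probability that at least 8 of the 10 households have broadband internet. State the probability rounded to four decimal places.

P = 0.0123

X ~ Binomial(n=10, p=0.40).
P(X ≥ 8) = C(10,8)·0.40^8·0.60^2 + C(10,9)·0.40^9·0.60^1 + C(10,10)·0.40^10·0.60^0.
= 0.010617 + 0.001573 + 0.000105 = 0.0123.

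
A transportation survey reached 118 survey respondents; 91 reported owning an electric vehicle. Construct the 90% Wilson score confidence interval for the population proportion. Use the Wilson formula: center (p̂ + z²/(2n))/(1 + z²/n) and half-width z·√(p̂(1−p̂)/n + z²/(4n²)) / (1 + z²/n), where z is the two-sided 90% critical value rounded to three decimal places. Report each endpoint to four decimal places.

(0.7019, 0.8283)

Here p̂ = 91/118 = 0.77119 and z = 1.645 (z² = 2.706025).
1 + z²/n = 1.022932.
Center = (0.77119 + 0.011466)/1.022932 = 0.76511.
Radicand: p̂(1−p̂)/n + z²/(4n²) = 0.001495406 + 0.000048586 = 0.001543992.
Half-width = 1.645·√0.001543992/1.022932 = 0.06319.
Interval: 0.76511 ± 0.06319 → (0.7019, 0.8283).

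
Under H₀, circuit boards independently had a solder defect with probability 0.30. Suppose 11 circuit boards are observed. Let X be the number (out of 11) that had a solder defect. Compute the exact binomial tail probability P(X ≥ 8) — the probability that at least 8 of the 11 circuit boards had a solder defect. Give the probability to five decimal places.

P = 0.00429

X is binomial with n = 11 and p = 0.30.
P(X ≥ 8) = C(11,8)·0.30^8·0.70^3 + C(11,9)·0.30^9·0.70^2 + C(11,10)·0.30^10·0.70^1 + C(11,11)·0.30^11·0.70^0.
= 0.003713 + 0.000530 + 0.000045 + 0.000002 = 0.00429.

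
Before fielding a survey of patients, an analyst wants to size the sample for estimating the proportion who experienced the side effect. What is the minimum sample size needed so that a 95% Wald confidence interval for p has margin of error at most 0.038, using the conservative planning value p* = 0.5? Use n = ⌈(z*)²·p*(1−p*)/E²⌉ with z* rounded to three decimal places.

z* = 1.960 at the 95% level.
p*(1−p*) = 0.2500.
Required n before rounding: 3.841600 × 0.2500 / 0.038² = 665.097.
⌈665.097⌉ = 666.

n = 666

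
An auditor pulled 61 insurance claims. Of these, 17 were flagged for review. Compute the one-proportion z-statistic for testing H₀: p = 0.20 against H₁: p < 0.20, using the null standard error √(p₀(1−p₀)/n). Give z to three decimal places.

With x = 17 successes in n = 61, p̂ = 0.27869.
Under H₀, SE = √(p₀(1−p₀)/n) = √(0.20·0.80/61) = √0.002622951 = 0.051215.
z = (p̂ − p₀)/SE = (0.27869 − 0.20)/0.051215 = 1.536.

z = 1.536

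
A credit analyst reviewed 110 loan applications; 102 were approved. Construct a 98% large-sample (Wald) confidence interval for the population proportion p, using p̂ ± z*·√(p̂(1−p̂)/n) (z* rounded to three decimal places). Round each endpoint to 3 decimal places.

(0.870, 0.985)

p̂ = 102/110 = 0.92727.
SE(p̂) = √(0.92727·0.07273/110) = 0.024760.
For 98% confidence, z* = 2.326.
Margin of error: 2.326 × 0.024760 = 0.05759.
So the interval runs from 0.870 to 0.985.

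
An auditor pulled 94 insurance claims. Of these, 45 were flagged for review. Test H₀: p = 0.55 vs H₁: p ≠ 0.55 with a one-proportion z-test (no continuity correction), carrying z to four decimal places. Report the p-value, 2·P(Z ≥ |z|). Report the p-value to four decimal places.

p-value = 0.1648

Sample proportion p̂ = 45/94 = 0.47872.
Under H₀, SE = √(p₀(1−p₀)/n) = √(0.55·0.45/94) = √0.002632979 = 0.051313.
z = (p̂ − p₀)/SE = (45/94 − 0.55)/0.051313 ≈ -1.3891.
From the standard normal, 2·P(Z ≥ |z|) = 0.1648.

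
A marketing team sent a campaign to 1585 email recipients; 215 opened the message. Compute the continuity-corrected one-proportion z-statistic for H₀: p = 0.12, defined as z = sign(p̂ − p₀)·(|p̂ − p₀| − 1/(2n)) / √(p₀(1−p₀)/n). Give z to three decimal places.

p̂ = 215/1585 = 0.13565. p̂ − p₀ = 0.015647.
1/(2n) = 0.000315.
Corrected numerator: |0.015647| − 0.000315 = 0.015332.
Under H₀, SE = √(p₀(1−p₀)/n) = √(0.12·0.88/1585) = √0.000066625 = 0.008162.
z = (+)0.015332/0.008162 = 1.878.

z = 1.878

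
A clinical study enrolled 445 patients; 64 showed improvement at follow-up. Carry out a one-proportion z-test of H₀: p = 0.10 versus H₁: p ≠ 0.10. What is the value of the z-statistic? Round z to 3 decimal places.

z = 3.081

p̂ = 64/445 = 0.14382.
SE₀ = √(0.10·0.90/445) = 0.014221.
z = (p̂ − p₀)/SE = (0.14382 − 0.10)/0.014221 = 3.081.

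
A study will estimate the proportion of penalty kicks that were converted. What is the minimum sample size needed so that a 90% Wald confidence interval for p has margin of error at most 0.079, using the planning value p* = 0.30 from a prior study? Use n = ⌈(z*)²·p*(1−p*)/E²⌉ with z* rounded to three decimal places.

n = 92

For 90% confidence, z* = 1.645.
p*(1−p*) = 0.30·0.70 = 0.2100.
Required n before rounding: 2.706025 × 0.2100 / 0.079² = 91.054.
⌈91.054⌉ = 92.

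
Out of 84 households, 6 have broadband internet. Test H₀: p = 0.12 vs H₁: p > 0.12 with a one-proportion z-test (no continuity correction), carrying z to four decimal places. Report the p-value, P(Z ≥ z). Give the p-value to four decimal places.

p-value = 0.9146

The sample proportion is 6/84 = 0.07143.
SE₀ = √(0.12·0.88/84) = 0.035456.
z = (p̂ − p₀)/SE = (6/84 − 0.12)/0.035456 ≈ -1.3699.
p-value = P(Z ≥ z) with z = -1.3699 → 0.9146.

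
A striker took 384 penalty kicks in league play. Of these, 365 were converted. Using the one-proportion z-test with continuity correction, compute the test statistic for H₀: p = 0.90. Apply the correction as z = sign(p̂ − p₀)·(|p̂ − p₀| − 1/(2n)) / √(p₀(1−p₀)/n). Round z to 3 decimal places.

z = 3.215

With x = 365 successes in n = 384, p̂ = 0.95052. p̂ − p₀ = 0.050521.
1/(2n) = 0.001302.
Corrected numerator: |0.050521| − 0.001302 = 0.049219.
Under H₀, SE = √(p₀(1−p₀)/n) = √(0.90·0.10/384) = √0.000234375 = 0.015309.
z = (+)0.049219/0.015309 = 3.215.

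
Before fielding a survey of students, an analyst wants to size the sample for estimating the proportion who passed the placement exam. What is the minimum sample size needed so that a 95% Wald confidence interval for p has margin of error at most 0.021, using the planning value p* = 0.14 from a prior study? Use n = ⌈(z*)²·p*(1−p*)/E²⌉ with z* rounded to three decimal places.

z* = 1.960 at the 95% level.
p*(1−p*) = 0.14·0.86 = 0.1204.
Required n before rounding: 3.841600 × 0.1204 / 0.021² = 1048.818.
Rounding up, n = 1049.

n = 1049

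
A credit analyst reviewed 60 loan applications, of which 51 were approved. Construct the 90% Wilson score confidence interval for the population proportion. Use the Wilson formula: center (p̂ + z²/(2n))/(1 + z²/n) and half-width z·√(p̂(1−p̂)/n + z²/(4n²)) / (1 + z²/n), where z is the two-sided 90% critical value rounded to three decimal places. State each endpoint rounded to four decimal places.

Here p̂ = 51/60 = 0.85000 and z = 1.645 (z² = 2.706025).
Denominator 1 + z²/n = 1 + 2.706025/60 = 1.045100.
Adjusted center: (0.85000 + z²/(2n))/1.045100 = 0.83490.
Radicand: p̂(1−p̂)/n + z²/(4n²) = 0.002125000 + 0.000187918 = 0.002312918.
Half-width = z·√(radicand)/denom = 1.645·0.048093/1.045100 = 0.07570.
So the interval runs from 0.7592 to 0.9106.

(0.7592, 0.9106)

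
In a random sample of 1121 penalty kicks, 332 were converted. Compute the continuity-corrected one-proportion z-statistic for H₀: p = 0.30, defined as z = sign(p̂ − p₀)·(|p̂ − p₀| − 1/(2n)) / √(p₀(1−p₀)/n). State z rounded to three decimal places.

z = -0.248

With x = 332 successes in n = 1121, p̂ = 0.29616. p̂ − p₀ = -0.003836.
Continuity correction 1/(2n) = 1/2242 = 0.000446.
Corrected numerator: |-0.003836| − 0.000446 = 0.003390.
SE₀ = √(0.30·0.70/1121) = 0.013687.
z = −0.003390/0.013687 = -0.248.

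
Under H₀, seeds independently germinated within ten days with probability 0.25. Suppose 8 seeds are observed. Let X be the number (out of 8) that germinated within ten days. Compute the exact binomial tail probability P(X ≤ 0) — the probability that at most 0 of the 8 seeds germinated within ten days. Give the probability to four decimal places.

X is binomial with n = 8 and p = 0.25.
P(X ≤ 0) = C(8,0)·0.25^0·0.75^8.
= 0.100113 = 0.1001.

P = 0.1001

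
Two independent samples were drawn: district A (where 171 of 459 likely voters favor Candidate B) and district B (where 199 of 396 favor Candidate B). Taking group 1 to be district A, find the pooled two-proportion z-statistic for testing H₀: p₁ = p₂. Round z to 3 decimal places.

Sample proportions: p̂₁ = 171/459 = 0.37255 and p̂₂ = 199/396 = 0.50253.
Pooled p̂ = (171+199)/(459+396) = 370/855 = 0.43275.
SE = √[p̂(1−p̂)(1/n₁+1/n₂)] = √[0.43275·0.56725·(1/459+1/396)] ≈ 0.033981.
z = -0.12998/0.033981 = -3.825.

z = -3.825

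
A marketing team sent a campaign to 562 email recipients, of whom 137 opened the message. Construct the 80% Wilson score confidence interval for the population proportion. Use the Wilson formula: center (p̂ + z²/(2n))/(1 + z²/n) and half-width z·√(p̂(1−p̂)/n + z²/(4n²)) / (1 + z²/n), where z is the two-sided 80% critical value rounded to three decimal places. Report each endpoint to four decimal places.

p̂ = 137/562 = 0.24377; z = 1.282, so z² = 1.643524.
1 + z²/n = 1.002924.
Center = (0.24377 + 0.001462)/1.002924 = 0.24452.
Radicand: p̂(1−p̂)/n + z²/(4n²) = 0.000328020 + 0.000001301 = 0.000329321.
Half-width = 1.282·√0.000329321/1.002924 = 0.02320.
So the interval runs from 0.2213 to 0.2677.

(0.2213, 0.2677)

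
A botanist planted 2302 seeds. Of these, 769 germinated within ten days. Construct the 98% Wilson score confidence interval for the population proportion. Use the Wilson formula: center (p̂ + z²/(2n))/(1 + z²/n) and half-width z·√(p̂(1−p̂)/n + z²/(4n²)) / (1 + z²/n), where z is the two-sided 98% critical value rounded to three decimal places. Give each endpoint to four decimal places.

p̂ = 769/2302 = 0.33406; z = 2.326, so z² = 5.410276.
1 + z²/n = 1.002350.
Center = (0.33406 + 0.001175)/1.002350 = 0.33445.
Radicand: p̂(1−p̂)/n + z²/(4n²) = 0.000096639 + 0.000000255 = 0.000096894.
Half-width = z·√(radicand)/denom = 2.326·0.009843/1.002350 = 0.02284.
Interval: 0.33445 ± 0.02284 → (0.3116, 0.3573).

(0.3116, 0.3573)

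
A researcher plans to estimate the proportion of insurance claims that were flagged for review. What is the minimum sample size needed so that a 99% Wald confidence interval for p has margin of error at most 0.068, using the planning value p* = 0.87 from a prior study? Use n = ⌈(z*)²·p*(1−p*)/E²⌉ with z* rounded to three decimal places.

n = 163

z* = 2.576 at the 99% level.
p*(1−p*) = 0.1131.
Required n before rounding: 6.635776 × 0.1131 / 0.068² = 162.307.
⌈162.307⌉ = 163.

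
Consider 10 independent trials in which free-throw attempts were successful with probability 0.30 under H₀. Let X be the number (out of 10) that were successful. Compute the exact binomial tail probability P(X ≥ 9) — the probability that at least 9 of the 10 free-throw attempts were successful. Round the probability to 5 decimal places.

P = 0.00014

X ~ Binomial(n=10, p=0.30).
P(X ≥ 9) = C(10,9)·0.30^9·0.70^1 + C(10,10)·0.30^10·0.70^0.
= 0.000138 + 0.000006 = 0.00014.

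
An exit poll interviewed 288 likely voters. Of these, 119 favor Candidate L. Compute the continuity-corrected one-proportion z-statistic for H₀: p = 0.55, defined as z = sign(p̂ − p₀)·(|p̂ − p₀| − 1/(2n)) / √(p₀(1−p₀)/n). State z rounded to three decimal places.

The sample proportion is 119/288 = 0.41319. p̂ − p₀ = -0.136806.
Continuity correction 1/(2n) = 1/576 = 0.001736.
Corrected numerator: |-0.136806| − 0.001736 = 0.135070.
SE₀ = √(0.55·0.45/288) = 0.029315.
z = −0.135070/0.029315 = -4.608.

z = -4.608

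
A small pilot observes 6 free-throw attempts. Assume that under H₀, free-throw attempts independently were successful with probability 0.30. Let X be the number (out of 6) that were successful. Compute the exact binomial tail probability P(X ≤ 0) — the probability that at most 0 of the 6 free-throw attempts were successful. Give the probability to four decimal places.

X ~ Binomial(n=6, p=0.30).
P(X ≤ 0) = C(6,0)·0.30^0·0.70^6.
= 0.117649 = 0.1176.

P = 0.1176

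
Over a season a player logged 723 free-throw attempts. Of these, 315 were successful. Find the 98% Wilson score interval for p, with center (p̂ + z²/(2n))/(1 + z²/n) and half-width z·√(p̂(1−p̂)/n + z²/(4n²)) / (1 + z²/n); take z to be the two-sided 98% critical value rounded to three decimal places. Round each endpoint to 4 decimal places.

(0.3934, 0.4789)

Here p̂ = 315/723 = 0.43568 and z = 2.326 (z² = 5.410276).
Denominator 1 + z²/n = 1 + 5.410276/723 = 1.007483.
Adjusted center: (0.43568 + z²/(2n))/1.007483 = 0.43616.
Radicand: p̂(1−p̂)/n + z²/(4n²) = 0.000340060 + 0.000002588 = 0.000342648.
Half-width = z·√(radicand)/denom = 2.326·0.018511/1.007483 = 0.04274.
Interval: 0.43616 ± 0.04274 → (0.3934, 0.4789).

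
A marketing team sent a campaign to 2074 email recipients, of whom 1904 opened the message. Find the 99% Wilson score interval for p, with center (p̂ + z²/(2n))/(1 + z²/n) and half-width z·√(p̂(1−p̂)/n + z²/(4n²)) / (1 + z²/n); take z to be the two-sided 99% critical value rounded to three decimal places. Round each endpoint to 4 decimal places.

(0.9012, 0.9322)

Here p̂ = 1904/2074 = 0.91803 and z = 2.576 (z² = 6.635776).
Denominator 1 + z²/n = 1 + 6.635776/2074 = 1.003200.
Center = (0.91803 + 0.001600)/1.003200 = 0.91670.
Radicand: p̂(1−p̂)/n + z²/(4n²) = 0.000036282 + 0.000000386 = 0.000036668.
Half-width = 2.576·√0.000036668/1.003200 = 0.01555.
Interval: 0.91670 ± 0.01555 → (0.9012, 0.9322).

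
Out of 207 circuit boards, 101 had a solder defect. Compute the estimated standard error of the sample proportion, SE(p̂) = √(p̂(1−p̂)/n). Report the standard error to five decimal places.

SE = 0.03474

p̂ = 101/207 = 0.48792.
p̂(1−p̂) = 0.249854.
Dividing by n and taking the root: √0.001207024 = 0.03474.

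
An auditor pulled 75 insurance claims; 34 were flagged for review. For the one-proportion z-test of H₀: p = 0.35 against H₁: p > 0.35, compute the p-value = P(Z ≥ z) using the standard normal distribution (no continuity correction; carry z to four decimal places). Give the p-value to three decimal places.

p̂ = 34/75 = 0.45333.
SE₀ = √(0.35·0.65/75) = 0.055076.
z = (p̂ − p₀)/SE = (34/75 − 0.35)/0.055076 ≈ 1.8762.
p-value = P(Z ≥ z) with z = 1.8762 → 0.030.

p-value = 0.030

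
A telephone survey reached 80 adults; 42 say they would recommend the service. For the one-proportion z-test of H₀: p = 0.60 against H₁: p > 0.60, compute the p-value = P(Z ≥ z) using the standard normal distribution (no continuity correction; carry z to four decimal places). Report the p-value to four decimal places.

With x = 42 successes in n = 80, p̂ = 0.52500.
Null standard error: √(0.60·0.40/80) = √0.003000000 = 0.054772.
z = (p̂ − p₀)/SE = (42/80 − 0.60)/0.054772 ≈ -1.3693.
From the standard normal, P(Z ≥ z) = 0.9145.

p-value = 0.9145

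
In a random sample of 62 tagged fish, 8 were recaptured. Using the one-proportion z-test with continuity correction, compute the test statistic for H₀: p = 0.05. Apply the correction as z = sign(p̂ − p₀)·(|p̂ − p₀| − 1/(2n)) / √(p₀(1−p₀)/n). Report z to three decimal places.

z = 2.564

The sample proportion is 8/62 = 0.12903. p̂ − p₀ = 0.079032.
1/(2n) = 0.008065.
Corrected numerator: |0.079032| − 0.008065 = 0.070967.
SE₀ = √(0.05·0.95/62) = 0.027679.
z = +0.070967/0.027679 = 2.564.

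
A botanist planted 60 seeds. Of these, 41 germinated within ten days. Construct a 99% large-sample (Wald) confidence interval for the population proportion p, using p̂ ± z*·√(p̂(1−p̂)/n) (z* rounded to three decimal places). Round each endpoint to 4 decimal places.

(0.5286, 0.8380)

The sample proportion is 41/60 = 0.68333.
SE(p̂) = √(0.68333·0.31667/60) = 0.060054.
z* = 2.576 at the 99% level.
Margin of error: 2.576 × 0.060054 = 0.15470.
CI: 0.68333 ± 0.15470 = (0.5286, 0.8380).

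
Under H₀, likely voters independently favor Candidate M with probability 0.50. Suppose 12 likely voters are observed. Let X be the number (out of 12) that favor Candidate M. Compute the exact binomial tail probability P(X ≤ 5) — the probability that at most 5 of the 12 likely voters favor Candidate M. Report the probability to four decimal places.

X ~ Binomial(n=12, p=0.50).
P(X ≤ 5) = Σ_{j=0}^{5} C(12,j)·0.50^j·0.50^{12−j}.
= 0.000244 + 0.002930 + 0.016113 + 0.053711 + 0.120850 + 0.193359 = 0.3872.

P = 0.3872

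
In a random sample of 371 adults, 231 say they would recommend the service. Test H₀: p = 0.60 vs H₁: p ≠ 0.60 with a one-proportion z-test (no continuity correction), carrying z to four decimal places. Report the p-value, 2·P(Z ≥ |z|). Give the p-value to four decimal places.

p-value = 0.3734

With x = 231 successes in n = 371, p̂ = 0.62264.
Under H₀, SE = √(p₀(1−p₀)/n) = √(0.60·0.40/371) = √0.000646900 = 0.025434.
z = (p̂ − p₀)/SE = (231/371 − 0.60)/0.025434 ≈ 0.8902.
p-value = 2·P(Z ≥ |z|) with z = 0.8902 → 0.3734.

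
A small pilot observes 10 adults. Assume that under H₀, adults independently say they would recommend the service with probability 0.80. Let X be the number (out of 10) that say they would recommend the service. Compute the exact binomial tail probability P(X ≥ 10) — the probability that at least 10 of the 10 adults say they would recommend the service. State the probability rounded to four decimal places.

P = 0.1074

X ~ Binomial(n=10, p=0.80).
P(X ≥ 10) = C(10,10)·0.80^10·0.20^0.
= 0.107374 = 0.1074.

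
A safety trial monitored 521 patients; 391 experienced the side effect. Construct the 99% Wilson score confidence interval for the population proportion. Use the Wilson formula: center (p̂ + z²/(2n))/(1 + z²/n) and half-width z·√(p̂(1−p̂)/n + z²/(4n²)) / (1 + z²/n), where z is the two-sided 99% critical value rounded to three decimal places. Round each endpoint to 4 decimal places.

p̂ = 391/521 = 0.75048; z = 2.576, so z² = 6.635776.
Denominator 1 + z²/n = 1 + 6.635776/521 = 1.012737.
Center = (0.75048 + 0.006368)/1.012737 = 0.74733.
Radicand: p̂(1−p̂)/n + z²/(4n²) = 0.000359424 + 0.000006112 = 0.000365536.
Half-width = z·√(radicand)/denom = 2.576·0.019119/1.012737 = 0.04863.
Interval: 0.74733 ± 0.04863 → (0.6987, 0.7960).

(0.6987, 0.7960)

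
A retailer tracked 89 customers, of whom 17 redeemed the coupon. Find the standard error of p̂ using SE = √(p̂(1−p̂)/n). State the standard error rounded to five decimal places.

SE = 0.04167

With x = 17 successes in n = 89, p̂ = 0.19101.
p̂(1−p̂) = 0.19101·0.80899 = 0.154525.
SE = √(0.154525/89) = √0.001736236 = 0.04167.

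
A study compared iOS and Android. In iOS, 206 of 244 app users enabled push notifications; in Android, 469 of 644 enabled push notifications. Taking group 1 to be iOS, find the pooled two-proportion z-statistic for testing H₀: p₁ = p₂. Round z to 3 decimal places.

Sample proportions: p̂₁ = 206/244 = 0.84426 and p̂₂ = 469/644 = 0.72826.
Pooled p̂ = (206+469)/(244+644) = 675/888 = 0.76014.
SE = √[p̂(1−p̂)(1/n₁+1/n₂)] = √[0.76014·0.23986·(1/244+1/644)] ≈ 0.032099.
z = 0.11600/0.032099 = 3.614.

z = 3.614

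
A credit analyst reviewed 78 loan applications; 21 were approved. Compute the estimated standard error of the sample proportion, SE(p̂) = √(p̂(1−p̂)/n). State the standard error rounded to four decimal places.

p̂ = 21/78 = 0.26923.
p̂(1−p̂) = 0.196745.
SE = √(0.196745/78) = 0.0502.

SE = 0.0502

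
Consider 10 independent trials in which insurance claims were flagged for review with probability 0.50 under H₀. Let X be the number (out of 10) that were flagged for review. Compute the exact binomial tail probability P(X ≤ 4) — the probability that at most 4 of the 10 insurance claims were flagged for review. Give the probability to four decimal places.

P = 0.3770

X is binomial with n = 10 and p = 0.50.
P(X ≤ 4) = Σ_{j=0}^{4} C(10,j)·0.50^j·0.50^{10−j}.
= 0.000977 + 0.009766 + 0.043945 + 0.117188 + 0.205078 = 0.3770.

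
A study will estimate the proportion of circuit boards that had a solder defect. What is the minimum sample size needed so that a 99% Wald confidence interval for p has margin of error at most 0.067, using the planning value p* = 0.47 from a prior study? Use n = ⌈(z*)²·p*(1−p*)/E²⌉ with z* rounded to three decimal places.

n = 369

z* = 2.576 at the 99% level.
p*(1−p*) = 0.47·0.53 = 0.2491.
(z*)²·p*(1−p*)/E² = 6.635776·0.2491/0.004489 = 368.227.
⌈368.227⌉ = 369.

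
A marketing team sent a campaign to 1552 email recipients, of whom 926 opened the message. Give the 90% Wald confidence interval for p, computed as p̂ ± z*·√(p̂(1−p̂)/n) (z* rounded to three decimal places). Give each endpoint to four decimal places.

Sample proportion p̂ = 926/1552 = 0.59665.
SE(p̂) = √(0.59665·0.40335/1552) = 0.012452.
z* = 1.645 at the 90% level.
Margin of error: 1.645 × 0.012452 = 0.02048.
Interval: 0.59665 ± 0.02048 → (0.5762, 0.6171).

(0.5762, 0.6171)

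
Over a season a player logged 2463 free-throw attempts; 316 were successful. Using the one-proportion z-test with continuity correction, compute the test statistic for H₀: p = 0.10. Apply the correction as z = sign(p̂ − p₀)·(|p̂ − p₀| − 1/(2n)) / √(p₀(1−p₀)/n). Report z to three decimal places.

p̂ = 316/2463 = 0.12830. p̂ − p₀ = 0.028299.
1/(2n) = 0.000203.
Corrected numerator: |0.028299| − 0.000203 = 0.028096.
SE₀ = √(0.10·0.90/2463) = 0.006045.
z = (+)0.028096/0.006045 = 4.648.

z = 4.648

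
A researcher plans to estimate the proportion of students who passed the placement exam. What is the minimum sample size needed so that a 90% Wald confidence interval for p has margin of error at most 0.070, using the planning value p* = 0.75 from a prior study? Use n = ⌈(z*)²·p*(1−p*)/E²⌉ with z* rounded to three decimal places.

n = 104

The 90% critical value is z* = 1.645.
p*(1−p*) = 0.75·0.25 = 0.1875.
Required n before rounding: 2.706025 × 0.1875 / 0.070² = 103.547.
Rounding up, n = 104.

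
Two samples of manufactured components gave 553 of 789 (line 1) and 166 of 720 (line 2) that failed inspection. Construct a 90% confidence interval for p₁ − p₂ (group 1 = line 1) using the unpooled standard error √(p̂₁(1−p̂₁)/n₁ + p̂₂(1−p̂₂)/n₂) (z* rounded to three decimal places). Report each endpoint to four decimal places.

p̂₁ = 553/789 = 0.70089, p̂₂ = 166/720 = 0.23056; p̂₁ − p̂₂ = 0.47033.
SE = √(0.000265709 + 0.000246388) = √0.000512097 = 0.022630.
For 90% confidence, z* = 1.645. Margin of error = 0.03723.
CI: 0.47033 ± 0.03723 = (0.4331, 0.5076).

(0.4331, 0.5076)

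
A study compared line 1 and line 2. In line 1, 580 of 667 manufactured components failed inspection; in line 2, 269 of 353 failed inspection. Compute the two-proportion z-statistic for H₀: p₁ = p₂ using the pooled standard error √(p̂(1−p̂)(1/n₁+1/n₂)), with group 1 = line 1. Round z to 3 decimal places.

p̂₁ = 580/667 = 0.86957, p̂₂ = 269/353 = 0.76204.
Pooling: p̂ = 849/1020 = 0.83235.
Pooled SE = √[0.1395415·0.00433211] ≈ 0.024587.
z = 0.10753/0.024587 = 4.373.

z = 4.373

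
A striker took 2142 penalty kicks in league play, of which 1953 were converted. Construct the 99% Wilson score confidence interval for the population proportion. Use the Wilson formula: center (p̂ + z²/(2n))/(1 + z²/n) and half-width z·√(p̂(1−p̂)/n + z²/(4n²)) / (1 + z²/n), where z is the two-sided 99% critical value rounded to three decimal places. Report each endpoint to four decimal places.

(0.8947, 0.9263)

Here p̂ = 1953/2142 = 0.91176 and z = 2.576 (z² = 6.635776).
1 + z²/n = 1.003098.
Adjusted center: (0.91176 + z²/(2n))/1.003098 = 0.91049.
Radicand: p̂(1−p̂)/n + z²/(4n²) = 0.000037558 + 0.000000362 = 0.000037920.
Half-width = z·√(radicand)/denom = 2.576·0.006158/1.003098 = 0.01581.
CI: 0.91049 ± 0.01581 = (0.8947, 0.9263).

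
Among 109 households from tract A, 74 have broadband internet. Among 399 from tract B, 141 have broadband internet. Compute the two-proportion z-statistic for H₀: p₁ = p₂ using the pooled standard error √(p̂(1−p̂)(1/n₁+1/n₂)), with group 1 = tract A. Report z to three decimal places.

p̂₁ = 74/109 = 0.67890, p̂₂ = 141/399 = 0.35338.
Pooled p̂ = (74+141)/(109+399) = 215/508 = 0.42323.
Pooled SE = √[0.2441061·0.01168058] ≈ 0.053398.
z = (p̂₁ − p̂₂)/SE = (0.67890 − 0.35338)/0.053398 = 0.32552/0.053398 = 6.096.

z = 6.096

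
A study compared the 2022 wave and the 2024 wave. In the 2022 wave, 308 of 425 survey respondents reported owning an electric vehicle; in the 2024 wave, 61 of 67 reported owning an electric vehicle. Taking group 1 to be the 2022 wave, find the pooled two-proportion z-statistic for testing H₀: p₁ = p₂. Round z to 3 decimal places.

z = -3.263

Sample proportions: p̂₁ = 308/425 = 0.72471 and p̂₂ = 61/67 = 0.91045.
Pooled p̂ = (308+61)/(425+67) = 369/492 = 0.75000.
SE = √[p̂(1−p̂)(1/n₁+1/n₂)] = √[0.75000·0.25000·(1/425+1/67)] ≈ 0.056918.
z = -0.18574/0.056918 = -3.263.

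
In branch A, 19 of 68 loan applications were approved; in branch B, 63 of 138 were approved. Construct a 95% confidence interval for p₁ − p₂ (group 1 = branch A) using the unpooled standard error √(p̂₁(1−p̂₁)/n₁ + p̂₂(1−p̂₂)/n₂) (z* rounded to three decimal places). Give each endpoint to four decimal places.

(-0.3123, -0.0419)

p̂₁ = 19/68 = 0.27941, p̂₂ = 63/138 = 0.45652; p̂₁ − p̂₂ = -0.17711.
SE = √(0.002960895 + 0.001797896) = √0.004758791 = 0.068984.
The 95% critical value is z* = 1.960. Margin = 1.960·0.068984 = 0.13521.
Interval: -0.17711 ± 0.13521 → (-0.3123, -0.0419).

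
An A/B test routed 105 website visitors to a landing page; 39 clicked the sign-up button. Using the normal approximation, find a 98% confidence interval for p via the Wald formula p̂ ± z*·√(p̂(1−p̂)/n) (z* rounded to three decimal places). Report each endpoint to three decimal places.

(0.262, 0.481)

p̂ = 39/105 = 0.37143.
SE(p̂) = √(0.37143·0.62857/105) = 0.047154.
The 98% critical value is z* = 2.326.
Margin of error: 2.326 × 0.047154 = 0.10968.
Interval: 0.37143 ± 0.10968 → (0.262, 0.481).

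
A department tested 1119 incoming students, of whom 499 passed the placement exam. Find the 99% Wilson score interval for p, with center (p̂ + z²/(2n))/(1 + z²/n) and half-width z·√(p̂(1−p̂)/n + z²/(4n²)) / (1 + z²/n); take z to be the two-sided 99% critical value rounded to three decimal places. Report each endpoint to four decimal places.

Here p̂ = 499/1119 = 0.44593 and z = 2.576 (z² = 6.635776).
1 + z²/n = 1.005930.
Adjusted center: (0.44593 + z²/(2n))/1.005930 = 0.44625.
Radicand: p̂(1−p̂)/n + z²/(4n²) = 0.000220801 + 0.000001325 = 0.000222126.
Half-width = z·√(radicand)/denom = 2.576·0.014904/1.005930 = 0.03817.
So the interval runs from 0.4081 to 0.4844.

(0.4081, 0.4844)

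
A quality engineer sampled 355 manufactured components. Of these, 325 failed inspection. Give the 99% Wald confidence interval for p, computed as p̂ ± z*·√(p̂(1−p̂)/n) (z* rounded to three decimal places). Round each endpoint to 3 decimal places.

(0.877, 0.954)

With x = 325 successes in n = 355, p̂ = 0.91549.
SE(p̂) = √(0.91549·0.08451/355) = 0.014762.
The 99% critical value is z* = 2.576.
Margin of error: 2.576 × 0.014762 = 0.03803.
CI: 0.91549 ± 0.03803 = (0.877, 0.954).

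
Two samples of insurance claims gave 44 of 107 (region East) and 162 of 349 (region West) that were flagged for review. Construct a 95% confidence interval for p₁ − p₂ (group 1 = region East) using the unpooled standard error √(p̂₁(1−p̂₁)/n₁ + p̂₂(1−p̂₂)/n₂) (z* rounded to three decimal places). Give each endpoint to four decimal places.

(-0.1599, 0.0539)

p̂₁ = 44/107 = 0.41121, p̂₂ = 162/349 = 0.46418; p̂₁ − p̂₂ = -0.05297.
Unpooled SE = √(p̂₁(1−p̂₁)/n₁ + p̂₂(1−p̂₂)/n₂) = √(0.002262778 + 0.000712657) = 0.054548.
z* = 1.960 at the 95% level. Margin = 1.960·0.054548 = 0.10691.
Interval: -0.05297 ± 0.10691 → (-0.1599, 0.0539).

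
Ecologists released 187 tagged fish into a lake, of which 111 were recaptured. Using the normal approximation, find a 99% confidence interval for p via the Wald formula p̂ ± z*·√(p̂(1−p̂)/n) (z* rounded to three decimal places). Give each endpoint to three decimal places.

(0.501, 0.686)

With x = 111 successes in n = 187, p̂ = 0.59358.
Standard error of p̂: √(0.241242/187) = √0.001290065 = 0.035917.
The 99% critical value is z* = 2.576.
Margin = 2.576·0.035917 = 0.09252.
So the interval runs from 0.501 to 0.686.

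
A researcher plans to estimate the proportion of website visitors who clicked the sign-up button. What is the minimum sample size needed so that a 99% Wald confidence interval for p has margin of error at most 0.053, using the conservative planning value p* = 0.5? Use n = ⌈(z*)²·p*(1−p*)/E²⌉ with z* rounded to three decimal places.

n = 591

The 99% critical value is z* = 2.576.
p*(1−p*) = 0.2500.
(z*)²·p*(1−p*)/E² = 6.635776·0.2500/0.002809 = 590.582.
Rounding up, n = 591.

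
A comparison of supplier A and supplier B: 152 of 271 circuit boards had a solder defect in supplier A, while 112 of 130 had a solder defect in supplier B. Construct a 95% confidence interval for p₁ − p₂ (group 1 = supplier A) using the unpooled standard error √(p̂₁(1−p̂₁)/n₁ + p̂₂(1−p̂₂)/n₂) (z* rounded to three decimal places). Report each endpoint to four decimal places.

(-0.3844, -0.2169)

p̂₁ = 152/271 = 0.56089, p̂₂ = 112/130 = 0.86154; p̂₁ − p̂₂ = -0.30065.
Unpooled SE = √(p̂₁(1−p̂₁)/n₁ + p̂₂(1−p̂₂)/n₂) = √(0.000908830 + 0.000917615) = 0.042737.
z* = 1.960 at the 95% level. Margin of error = 0.08376.
Interval: -0.30065 ± 0.08376 → (-0.3844, -0.2169).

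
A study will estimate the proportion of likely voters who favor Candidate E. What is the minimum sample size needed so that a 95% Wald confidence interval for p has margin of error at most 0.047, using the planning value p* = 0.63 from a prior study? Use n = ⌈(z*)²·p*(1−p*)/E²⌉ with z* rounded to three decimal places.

n = 406

For 95% confidence, z* = 1.960.
p*(1−p*) = 0.2331.
Required n before rounding: 3.841600 × 0.2331 / 0.047² = 405.377.
Rounding up, n = 406.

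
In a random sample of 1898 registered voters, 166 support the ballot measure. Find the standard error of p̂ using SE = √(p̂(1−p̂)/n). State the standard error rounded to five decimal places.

SE = 0.00648

Sample proportion p̂ = 166/1898 = 0.08746.
p̂(1−p̂) = 0.079811.
SE = √(0.079811/1898) = √0.000042050 = 0.00648.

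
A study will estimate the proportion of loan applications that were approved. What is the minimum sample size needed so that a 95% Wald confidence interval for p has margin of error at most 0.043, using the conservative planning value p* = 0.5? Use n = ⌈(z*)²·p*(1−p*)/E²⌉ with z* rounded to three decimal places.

n = 520

The 95% critical value is z* = 1.960.
p*(1−p*) = 0.50·0.50 = 0.2500.
(z*)²·p*(1−p*)/E² = 3.841600·0.2500/0.001849 = 519.416.
Rounding up, n = 520.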